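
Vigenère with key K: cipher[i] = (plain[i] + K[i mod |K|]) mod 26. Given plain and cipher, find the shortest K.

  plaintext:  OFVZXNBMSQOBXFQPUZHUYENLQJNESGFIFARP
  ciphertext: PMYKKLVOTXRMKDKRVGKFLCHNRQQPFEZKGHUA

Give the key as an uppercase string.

BHDLNYUC

  i= 0: P-O =  1 → B
  i= 1: M-F =  7 → H
  i= 2: Y-V =  3 → D
  i= 3: K-Z = 11 → L
  i= 4: K-X = 13 → N
  i= 5: L-N = 24 → Y
  i= 6: V-B = 20 → U
  i= 7: O-M =  2 → C
  i= 8: T-S =  1 → B
  i= 9: X-Q =  7 → H
  i=10: R-O =  3 → D
  i=11: M-B = 11 → L
  i=12: K-X = 13 → N
  i=13: D-F = 24 → Y
  i=14: K-Q = 20 → U
  i=15: R-P =  2 → C
  i=16: V-U =  1 → B
  i=17: G-Z =  7 → H
  i=18: K-H =  3 → D
  i=19: F-U = 11 → L
  i=20: L-Y = 13 → N
  i=21: C-E = 24 → Y
  i=22: H-N = 20 → U
  i=23: N-L =  2 → C
  i=24: R-Q =  1 → B
  i=25: Q-J =  7 → H
  i=26: Q-N =  3 → D
  i=27: P-E = 11 → L
  i=28: F-S = 13 → N
  i=29: E-G = 24 → Y
  i=30: Z-F = 20 → U
  i=31: K-I =  2 → C
  i=32: G-F =  1 → B
  i=33: H-A =  7 → H
  i=34: U-R =  3 → D
  i=35: A-P = 11 → L
  shifts repeat with period 8: BHDLNYUC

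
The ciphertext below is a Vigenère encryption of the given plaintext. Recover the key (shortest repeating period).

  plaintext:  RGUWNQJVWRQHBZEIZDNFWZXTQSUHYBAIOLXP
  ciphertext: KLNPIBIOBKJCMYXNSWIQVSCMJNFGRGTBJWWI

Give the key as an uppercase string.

  i= 0: K-R = 19 → T
  i= 1: L-G =  5 → F
  i= 2: N-U = 19 → T
  i= 3: P-W = 19 → T
  i= 4: I-N = 21 → V
  i= 5: B-Q = 11 → L
  i= 6: I-J = 25 → Z
  i= 7: O-V = 19 → T
  i= 8: B-W =  5 → F
  i= 9: K-R = 19 → T
  i=10: J-Q = 19 → T
  i=11: C-H = 21 → V
  i=12: M-B = 11 → L
  i=13: Y-Z = 25 → Z
  i=14: X-E = 19 → T
  i=15: N-I =  5 → F
  i=16: S-Z = 19 → T
  i=17: W-D = 19 → T
  i=18: I-N = 21 → V
  i=19: Q-F = 11 → L
  i=20: V-W = 25 → Z
  i=21: S-Z = 19 → T
  i=22: C-X =  5 → F
  i=23: M-T = 19 → T
  i=24: J-Q = 19 → T
  i=25: N-S = 21 → V
  i=26: F-U = 11 → L
  i=27: G-H = 25 → Z
  i=28: R-Y = 19 → T
  i=29: G-B =  5 → F
  i=30: T-A = 19 → T
  i=31: B-I = 19 → T
  i=32: J-O = 21 → V
  i=33: W-L = 11 → L
  i=34: W-X = 25 → Z
  i=35: I-P = 19 → T
  shifts repeat with period 7: TFTTVLZ

TFTTVLZ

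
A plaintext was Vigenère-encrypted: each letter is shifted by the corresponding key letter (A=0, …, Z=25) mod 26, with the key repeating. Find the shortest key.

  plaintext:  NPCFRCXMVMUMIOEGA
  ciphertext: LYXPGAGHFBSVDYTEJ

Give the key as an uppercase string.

YJVKP

  i= 0: L-N = 24 → Y
  i= 1: Y-P =  9 → J
  i= 2: X-C = 21 → V
  i= 3: P-F = 10 → K
  i= 4: G-R = 15 → P
  i= 5: A-C = 24 → Y
  i= 6: G-X =  9 → J
  i= 7: H-M = 21 → V
  i= 8: F-V = 10 → K
  i= 9: B-M = 15 → P
  i=10: S-U = 24 → Y
  i=11: V-M =  9 → J
  i=12: D-I = 21 → V
  i=13: Y-O = 10 → K
  i=14: T-E = 15 → P
  i=15: E-G = 24 → Y
  i=16: J-A =  9 → J
  shifts repeat with period 5: YJVKP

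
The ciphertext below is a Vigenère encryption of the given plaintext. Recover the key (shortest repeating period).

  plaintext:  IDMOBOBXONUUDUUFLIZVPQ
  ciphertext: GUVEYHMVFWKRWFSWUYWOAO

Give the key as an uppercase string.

  i= 0: G-I = 24 → Y
  i= 1: U-D = 17 → R
  i= 2: V-M =  9 → J
  i= 3: E-O = 16 → Q
  i= 4: Y-B = 23 → X
  i= 5: H-O = 19 → T
  i= 6: M-B = 11 → L
  i= 7: V-X = 24 → Y
  i= 8: F-O = 17 → R
  i= 9: W-N =  9 → J
  i=10: K-U = 16 → Q
  i=11: R-U = 23 → X
  i=12: W-D = 19 → T
  i=13: F-U = 11 → L
  i=14: S-U = 24 → Y
  i=15: W-F = 17 → R
  i=16: U-L =  9 → J
  i=17: Y-I = 16 → Q
  i=18: W-Z = 23 → X
  i=19: O-V = 19 → T
  i=20: A-P = 11 → L
  i=21: O-Q = 24 → Y
  shifts repeat with period 7: YRJQXTL

YRJQXTL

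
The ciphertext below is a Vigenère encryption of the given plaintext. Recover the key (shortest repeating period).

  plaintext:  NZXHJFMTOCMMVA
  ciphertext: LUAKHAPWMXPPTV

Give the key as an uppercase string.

  i= 0: L-N = 24 → Y
  i= 1: U-Z = 21 → V
  i= 2: A-X =  3 → D
  i= 3: K-H =  3 → D
  i= 4: H-J = 24 → Y
  i= 5: A-F = 21 → V
  i= 6: P-M =  3 → D
  i= 7: W-T =  3 → D
  i= 8: M-O = 24 → Y
  i= 9: X-C = 21 → V
  i=10: P-M =  3 → D
  i=11: P-M =  3 → D
  i=12: T-V = 24 → Y
  i=13: V-A = 21 → V
  shifts repeat with period 4: YVDD

YVDD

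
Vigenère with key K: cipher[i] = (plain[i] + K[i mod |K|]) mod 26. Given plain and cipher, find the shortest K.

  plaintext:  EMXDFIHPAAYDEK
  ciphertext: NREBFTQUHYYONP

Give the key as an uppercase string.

  i= 0: N-E =  9 → J
  i= 1: R-M =  5 → F
  i= 2: E-X =  7 → H
  i= 3: B-D = 24 → Y
  i= 4: F-F =  0 → A
  i= 5: T-I = 11 → L
  i= 6: Q-H =  9 → J
  i= 7: U-P =  5 → F
  i= 8: H-A =  7 → H
  i= 9: Y-A = 24 → Y
  i=10: Y-Y =  0 → A
  i=11: O-D = 11 → L
  i=12: N-E =  9 → J
  i=13: P-K =  5 → F
  shifts repeat with period 6: JFHYAL

JFHYAL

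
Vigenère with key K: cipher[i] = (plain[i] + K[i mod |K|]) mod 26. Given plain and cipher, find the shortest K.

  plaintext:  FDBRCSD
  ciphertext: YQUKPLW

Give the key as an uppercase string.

  i= 0: Y-F = 19 → T
  i= 1: Q-D = 13 → N
  i= 2: U-B = 19 → T
  i= 3: K-R = 19 → T
  i= 4: P-C = 13 → N
  i= 5: L-S = 19 → T
  i= 6: W-D = 19 → T
  shifts repeat with period 3: TNT

TNT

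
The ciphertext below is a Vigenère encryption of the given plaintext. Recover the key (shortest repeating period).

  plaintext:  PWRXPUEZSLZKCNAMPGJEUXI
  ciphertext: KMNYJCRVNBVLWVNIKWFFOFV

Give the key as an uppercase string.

VQWBUINW

  i= 0: K-P = 21 → V
  i= 1: M-W = 16 → Q
  i= 2: N-R = 22 → W
  i= 3: Y-X =  1 → B
  i= 4: J-P = 20 → U
  i= 5: C-U =  8 → I
  i= 6: R-E = 13 → N
  i= 7: V-Z = 22 → W
  i= 8: N-S = 21 → V
  i= 9: B-L = 16 → Q
  i=10: V-Z = 22 → W
  i=11: L-K =  1 → B
  i=12: W-C = 20 → U
  i=13: V-N =  8 → I
  i=14: N-A = 13 → N
  i=15: I-M = 22 → W
  i=16: K-P = 21 → V
  i=17: W-G = 16 → Q
  i=18: F-J = 22 → W
  i=19: F-E =  1 → B
  i=20: O-U = 20 → U
  i=21: F-X =  8 → I
  i=22: V-I = 13 → N
  shifts repeat with period 8: VQWBUINW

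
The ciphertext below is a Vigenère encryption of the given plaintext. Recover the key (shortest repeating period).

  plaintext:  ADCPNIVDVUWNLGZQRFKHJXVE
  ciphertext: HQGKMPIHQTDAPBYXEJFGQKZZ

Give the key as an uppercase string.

  i= 0: H-A =  7 → H
  i= 1: Q-D = 13 → N
  i= 2: G-C =  4 → E
  i= 3: K-P = 21 → V
  i= 4: M-N = 25 → Z
  i= 5: P-I =  7 → H
  i= 6: I-V = 13 → N
  i= 7: H-D =  4 → E
  i= 8: Q-V = 21 → V
  i= 9: T-U = 25 → Z
  i=10: D-W =  7 → H
  i=11: A-N = 13 → N
  i=12: P-L =  4 → E
  i=13: B-G = 21 → V
  i=14: Y-Z = 25 → Z
  i=15: X-Q =  7 → H
  i=16: E-R = 13 → N
  i=17: J-F =  4 → E
  i=18: F-K = 21 → V
  i=19: G-H = 25 → Z
  i=20: Q-J =  7 → H
  i=21: K-X = 13 → N
  i=22: Z-V =  4 → E
  i=23: Z-E = 21 → V
  shifts repeat with period 5: HNEVZ

HNEVZ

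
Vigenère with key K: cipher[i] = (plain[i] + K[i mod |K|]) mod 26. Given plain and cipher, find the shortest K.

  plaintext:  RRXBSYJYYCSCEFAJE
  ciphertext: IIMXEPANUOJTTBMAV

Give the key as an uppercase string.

RRPWM

  i= 0: I-R = 17 → R
  i= 1: I-R = 17 → R
  i= 2: M-X = 15 → P
  i= 3: X-B = 22 → W
  i= 4: E-S = 12 → M
  i= 5: P-Y = 17 → R
  i= 6: A-J = 17 → R
  i= 7: N-Y = 15 → P
  i= 8: U-Y = 22 → W
  i= 9: O-C = 12 → M
  i=10: J-S = 17 → R
  i=11: T-C = 17 → R
  i=12: T-E = 15 → P
  i=13: B-F = 22 → W
  i=14: M-A = 12 → M
  i=15: A-J = 17 → R
  i=16: V-E = 17 → R
  shifts repeat with period 5: RRPWM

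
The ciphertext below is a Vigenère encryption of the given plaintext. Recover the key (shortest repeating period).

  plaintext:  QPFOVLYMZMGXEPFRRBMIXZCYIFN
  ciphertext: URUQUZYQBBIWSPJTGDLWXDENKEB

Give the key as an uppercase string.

ECPCZOA

  i= 0: U-Q =  4 → E
  i= 1: R-P =  2 → C
  i= 2: U-F = 15 → P
  i= 3: Q-O =  2 → C
  i= 4: U-V = 25 → Z
  i= 5: Z-L = 14 → O
  i= 6: Y-Y =  0 → A
  i= 7: Q-M =  4 → E
  i= 8: B-Z =  2 → C
  i= 9: B-M = 15 → P
  i=10: I-G =  2 → C
  i=11: W-X = 25 → Z
  i=12: S-E = 14 → O
  i=13: P-P =  0 → A
  i=14: J-F =  4 → E
  i=15: T-R =  2 → C
  i=16: G-R = 15 → P
  i=17: D-B =  2 → C
  i=18: L-M = 25 → Z
  i=19: W-I = 14 → O
  i=20: X-X =  0 → A
  i=21: D-Z =  4 → E
  i=22: E-C =  2 → C
  i=23: N-Y = 15 → P
  i=24: K-I =  2 → C
  i=25: E-F = 25 → Z
  i=26: B-N = 14 → O
  shifts repeat with period 7: ECPCZOA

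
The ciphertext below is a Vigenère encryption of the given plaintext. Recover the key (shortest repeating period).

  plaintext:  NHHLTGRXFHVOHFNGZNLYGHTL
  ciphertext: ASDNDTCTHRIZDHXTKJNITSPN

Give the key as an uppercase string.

  i= 0: A-N = 13 → N
  i= 1: S-H = 11 → L
  i= 2: D-H = 22 → W
  i= 3: N-L =  2 → C
  i= 4: D-T = 10 → K
  i= 5: T-G = 13 → N
  i= 6: C-R = 11 → L
  i= 7: T-X = 22 → W
  i= 8: H-F =  2 → C
  i= 9: R-H = 10 → K
  i=10: I-V = 13 → N
  i=11: Z-O = 11 → L
  i=12: D-H = 22 → W
  i=13: H-F =  2 → C
  i=14: X-N = 10 → K
  i=15: T-G = 13 → N
  i=16: K-Z = 11 → L
  i=17: J-N = 22 → W
  i=18: N-L =  2 → C
  i=19: I-Y = 10 → K
  i=20: T-G = 13 → N
  i=21: S-H = 11 → L
  i=22: P-T = 22 → W
  i=23: N-L =  2 → C
  shifts repeat with period 5: NLWCK

NLWCK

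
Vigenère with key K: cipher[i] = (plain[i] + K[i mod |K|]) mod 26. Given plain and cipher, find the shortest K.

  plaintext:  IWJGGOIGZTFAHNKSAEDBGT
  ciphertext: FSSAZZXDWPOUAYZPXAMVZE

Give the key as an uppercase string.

  i= 0: F-I = 23 → X
  i= 1: S-W = 22 → W
  i= 2: S-J =  9 → J
  i= 3: A-G = 20 → U
  i= 4: Z-G = 19 → T
  i= 5: Z-O = 11 → L
  i= 6: X-I = 15 → P
  i= 7: D-G = 23 → X
  i= 8: W-Z = 23 → X
  i= 9: P-T = 22 → W
  i=10: O-F =  9 → J
  i=11: U-A = 20 → U
  i=12: A-H = 19 → T
  i=13: Y-N = 11 → L
  i=14: Z-K = 15 → P
  i=15: P-S = 23 → X
  i=16: X-A = 23 → X
  i=17: A-E = 22 → W
  i=18: M-D =  9 → J
  i=19: V-B = 20 → U
  i=20: Z-G = 19 → T
  i=21: E-T = 11 → L
  shifts repeat with period 8: XWJUTLPX

XWJUTLPX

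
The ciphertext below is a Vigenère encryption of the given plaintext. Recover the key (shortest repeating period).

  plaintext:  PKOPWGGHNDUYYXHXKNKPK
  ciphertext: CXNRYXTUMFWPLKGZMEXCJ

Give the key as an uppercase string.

NNZCCR

  i= 0: C-P = 13 → N
  i= 1: X-K = 13 → N
  i= 2: N-O = 25 → Z
  i= 3: R-P =  2 → C
  i= 4: Y-W =  2 → C
  i= 5: X-G = 17 → R
  i= 6: T-G = 13 → N
  i= 7: U-H = 13 → N
  i= 8: M-N = 25 → Z
  i= 9: F-D =  2 → C
  i=10: W-U =  2 → C
  i=11: P-Y = 17 → R
  i=12: L-Y = 13 → N
  i=13: K-X = 13 → N
  i=14: G-H = 25 → Z
  i=15: Z-X =  2 → C
  i=16: M-K =  2 → C
  i=17: E-N = 17 → R
  i=18: X-K = 13 → N
  i=19: C-P = 13 → N
  i=20: J-K = 25 → Z
  shifts repeat with period 6: NNZCCR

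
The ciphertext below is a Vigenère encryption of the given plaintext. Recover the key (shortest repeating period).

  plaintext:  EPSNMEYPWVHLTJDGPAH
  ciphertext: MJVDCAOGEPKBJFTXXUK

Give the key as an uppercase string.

IUDQQWQR

  i= 0: M-E =  8 → I
  i= 1: J-P = 20 → U
  i= 2: V-S =  3 → D
  i= 3: D-N = 16 → Q
  i= 4: C-M = 16 → Q
  i= 5: A-E = 22 → W
  i= 6: O-Y = 16 → Q
  i= 7: G-P = 17 → R
  i= 8: E-W =  8 → I
  i= 9: P-V = 20 → U
  i=10: K-H =  3 → D
  i=11: B-L = 16 → Q
  i=12: J-T = 16 → Q
  i=13: F-J = 22 → W
  i=14: T-D = 16 → Q
  i=15: X-G = 17 → R
  i=16: X-P =  8 → I
  i=17: U-A = 20 → U
  i=18: K-H =  3 → D
  shifts repeat with period 8: IUDQQWQR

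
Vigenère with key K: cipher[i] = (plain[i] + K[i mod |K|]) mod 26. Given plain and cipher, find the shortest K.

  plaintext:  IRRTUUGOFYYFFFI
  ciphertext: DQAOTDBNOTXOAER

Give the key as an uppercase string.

  i= 0: D-I = 21 → V
  i= 1: Q-R = 25 → Z
  i= 2: A-R =  9 → J
  i= 3: O-T = 21 → V
  i= 4: T-U = 25 → Z
  i= 5: D-U =  9 → J
  i= 6: B-G = 21 → V
  i= 7: N-O = 25 → Z
  i= 8: O-F =  9 → J
  i= 9: T-Y = 21 → V
  i=10: X-Y = 25 → Z
  i=11: O-F =  9 → J
  i=12: A-F = 21 → V
  i=13: E-F = 25 → Z
  i=14: R-I =  9 → J
  shifts repeat with period 3: VZJ

VZJ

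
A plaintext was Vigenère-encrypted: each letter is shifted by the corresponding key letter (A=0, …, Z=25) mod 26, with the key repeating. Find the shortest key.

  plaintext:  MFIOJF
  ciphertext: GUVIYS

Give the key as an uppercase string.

  i= 0: G-M = 20 → U
  i= 1: U-F = 15 → P
  i= 2: V-I = 13 → N
  i= 3: I-O = 20 → U
  i= 4: Y-J = 15 → P
  i= 5: S-F = 13 → N
  shifts repeat with period 3: UPN

UPN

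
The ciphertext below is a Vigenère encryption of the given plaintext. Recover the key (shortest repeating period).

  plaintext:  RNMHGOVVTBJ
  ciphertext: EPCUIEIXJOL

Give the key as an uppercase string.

NCQ

  i= 0: E-R = 13 → N
  i= 1: P-N =  2 → C
  i= 2: C-M = 16 → Q
  i= 3: U-H = 13 → N
  i= 4: I-G =  2 → C
  i= 5: E-O = 16 → Q
  i= 6: I-V = 13 → N
  i= 7: X-V =  2 → C
  i= 8: J-T = 16 → Q
  i= 9: O-B = 13 → N
  i=10: L-J =  2 → C
  shifts repeat with period 3: NCQ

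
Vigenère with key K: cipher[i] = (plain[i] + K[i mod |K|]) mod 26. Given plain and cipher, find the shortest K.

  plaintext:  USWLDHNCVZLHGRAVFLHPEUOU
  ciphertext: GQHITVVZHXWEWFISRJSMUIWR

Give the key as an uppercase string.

MYLXQOIX

  i= 0: G-U = 12 → M
  i= 1: Q-S = 24 → Y
  i= 2: H-W = 11 → L
  i= 3: I-L = 23 → X
  i= 4: T-D = 16 → Q
  i= 5: V-H = 14 → O
  i= 6: V-N =  8 → I
  i= 7: Z-C = 23 → X
  i= 8: H-V = 12 → M
  i= 9: X-Z = 24 → Y
  i=10: W-L = 11 → L
  i=11: E-H = 23 → X
  i=12: W-G = 16 → Q
  i=13: F-R = 14 → O
  i=14: I-A =  8 → I
  i=15: S-V = 23 → X
  i=16: R-F = 12 → M
  i=17: J-L = 24 → Y
  i=18: S-H = 11 → L
  i=19: M-P = 23 → X
  i=20: U-E = 16 → Q
  i=21: I-U = 14 → O
  i=22: W-O =  8 → I
  i=23: R-U = 23 → X
  shifts repeat with period 8: MYLXQOIX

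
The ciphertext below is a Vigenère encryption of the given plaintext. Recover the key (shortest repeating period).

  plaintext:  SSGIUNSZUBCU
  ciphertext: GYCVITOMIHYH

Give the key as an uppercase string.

  i= 0: G-S = 14 → O
  i= 1: Y-S =  6 → G
  i= 2: C-G = 22 → W
  i= 3: V-I = 13 → N
  i= 4: I-U = 14 → O
  i= 5: T-N =  6 → G
  i= 6: O-S = 22 → W
  i= 7: M-Z = 13 → N
  i= 8: I-U = 14 → O
  i= 9: H-B =  6 → G
  i=10: Y-C = 22 → W
  i=11: H-U = 13 → N
  shifts repeat with period 4: OGWN

OGWN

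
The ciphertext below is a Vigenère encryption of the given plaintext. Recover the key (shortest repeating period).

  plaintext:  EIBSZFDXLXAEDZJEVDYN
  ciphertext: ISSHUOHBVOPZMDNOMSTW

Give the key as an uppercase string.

EKRPVJE

  i= 0: I-E =  4 → E
  i= 1: S-I = 10 → K
  i= 2: S-B = 17 → R
  i= 3: H-S = 15 → P
  i= 4: U-Z = 21 → V
  i= 5: O-F =  9 → J
  i= 6: H-D =  4 → E
  i= 7: B-X =  4 → E
  i= 8: V-L = 10 → K
  i= 9: O-X = 17 → R
  i=10: P-A = 15 → P
  i=11: Z-E = 21 → V
  i=12: M-D =  9 → J
  i=13: D-Z =  4 → E
  i=14: N-J =  4 → E
  i=15: O-E = 10 → K
  i=16: M-V = 17 → R
  i=17: S-D = 15 → P
  i=18: T-Y = 21 → V
  i=19: W-N =  9 → J
  shifts repeat with period 7: EKRPVJE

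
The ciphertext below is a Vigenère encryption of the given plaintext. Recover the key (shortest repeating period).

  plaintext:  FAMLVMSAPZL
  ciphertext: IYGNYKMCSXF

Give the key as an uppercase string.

DYUC

  i= 0: I-F =  3 → D
  i= 1: Y-A = 24 → Y
  i= 2: G-M = 20 → U
  i= 3: N-L =  2 → C
  i= 4: Y-V =  3 → D
  i= 5: K-M = 24 → Y
  i= 6: M-S = 20 → U
  i= 7: C-A =  2 → C
  i= 8: S-P =  3 → D
  i= 9: X-Z = 24 → Y
  i=10: F-L = 20 → U
  shifts repeat with period 4: DYUC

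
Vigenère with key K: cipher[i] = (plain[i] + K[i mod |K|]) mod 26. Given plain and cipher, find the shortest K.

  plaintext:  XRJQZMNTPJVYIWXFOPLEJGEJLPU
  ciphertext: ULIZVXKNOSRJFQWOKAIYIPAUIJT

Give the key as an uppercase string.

  i= 0: U-X = 23 → X
  i= 1: L-R = 20 → U
  i= 2: I-J = 25 → Z
  i= 3: Z-Q =  9 → J
  i= 4: V-Z = 22 → W
  i= 5: X-M = 11 → L
  i= 6: K-N = 23 → X
  i= 7: N-T = 20 → U
  i= 8: O-P = 25 → Z
  i= 9: S-J =  9 → J
  i=10: R-V = 22 → W
  i=11: J-Y = 11 → L
  i=12: F-I = 23 → X
  i=13: Q-W = 20 → U
  i=14: W-X = 25 → Z
  i=15: O-F =  9 → J
  i=16: K-O = 22 → W
  i=17: A-P = 11 → L
  i=18: I-L = 23 → X
  i=19: Y-E = 20 → U
  i=20: I-J = 25 → Z
  i=21: P-G =  9 → J
  i=22: A-E = 22 → W
  i=23: U-J = 11 → L
  i=24: I-L = 23 → X
  i=25: J-P = 20 → U
  i=26: T-U = 25 → Z
  shifts repeat with period 6: XUZJWL

XUZJWL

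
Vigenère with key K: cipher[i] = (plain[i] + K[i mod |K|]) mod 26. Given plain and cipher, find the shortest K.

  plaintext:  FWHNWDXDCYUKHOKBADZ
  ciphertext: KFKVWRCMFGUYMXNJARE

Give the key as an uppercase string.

FJDIAO

  i= 0: K-F =  5 → F
  i= 1: F-W =  9 → J
  i= 2: K-H =  3 → D
  i= 3: V-N =  8 → I
  i= 4: W-W =  0 → A
  i= 5: R-D = 14 → O
  i= 6: C-X =  5 → F
  i= 7: M-D =  9 → J
  i= 8: F-C =  3 → D
  i= 9: G-Y =  8 → I
  i=10: U-U =  0 → A
  i=11: Y-K = 14 → O
  i=12: M-H =  5 → F
  i=13: X-O =  9 → J
  i=14: N-K =  3 → D
  i=15: J-B =  8 → I
  i=16: A-A =  0 → A
  i=17: R-D = 14 → O
  i=18: E-Z =  5 → F
  shifts repeat with period 6: FJDIAO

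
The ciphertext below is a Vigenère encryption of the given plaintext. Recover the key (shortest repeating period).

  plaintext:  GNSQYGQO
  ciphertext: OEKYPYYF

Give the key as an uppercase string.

  i= 0: O-G =  8 → I
  i= 1: E-N = 17 → R
  i= 2: K-S = 18 → S
  i= 3: Y-Q =  8 → I
  i= 4: P-Y = 17 → R
  i= 5: Y-G = 18 → S
  i= 6: Y-Q =  8 → I
  i= 7: F-O = 17 → R
  shifts repeat with period 3: IRS

IRS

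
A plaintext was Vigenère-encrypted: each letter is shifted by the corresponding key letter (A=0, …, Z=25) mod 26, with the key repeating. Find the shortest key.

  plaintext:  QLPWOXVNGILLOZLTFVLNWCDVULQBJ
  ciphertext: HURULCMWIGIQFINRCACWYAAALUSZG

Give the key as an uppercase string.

RJCYXF

  i= 0: H-Q = 17 → R
  i= 1: U-L =  9 → J
  i= 2: R-P =  2 → C
  i= 3: U-W = 24 → Y
  i= 4: L-O = 23 → X
  i= 5: C-X =  5 → F
  i= 6: M-V = 17 → R
  i= 7: W-N =  9 → J
  i= 8: I-G =  2 → C
  i= 9: G-I = 24 → Y
  i=10: I-L = 23 → X
  i=11: Q-L =  5 → F
  i=12: F-O = 17 → R
  i=13: I-Z =  9 → J
  i=14: N-L =  2 → C
  i=15: R-T = 24 → Y
  i=16: C-F = 23 → X
  i=17: A-V =  5 → F
  i=18: C-L = 17 → R
  i=19: W-N =  9 → J
  i=20: Y-W =  2 → C
  i=21: A-C = 24 → Y
  i=22: A-D = 23 → X
  i=23: A-V =  5 → F
  i=24: L-U = 17 → R
  i=25: U-L =  9 → J
  i=26: S-Q =  2 → C
  i=27: Z-B = 24 → Y
  i=28: G-J = 23 → X
  shifts repeat with period 6: RJCYXF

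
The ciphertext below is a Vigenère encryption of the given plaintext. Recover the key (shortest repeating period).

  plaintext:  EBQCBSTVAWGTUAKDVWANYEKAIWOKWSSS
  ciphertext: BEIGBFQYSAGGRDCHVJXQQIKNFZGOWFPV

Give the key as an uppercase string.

  i= 0: B-E = 23 → X
  i= 1: E-B =  3 → D
  i= 2: I-Q = 18 → S
  i= 3: G-C =  4 → E
  i= 4: B-B =  0 → A
  i= 5: F-S = 13 → N
  i= 6: Q-T = 23 → X
  i= 7: Y-V =  3 → D
  i= 8: S-A = 18 → S
  i= 9: A-W =  4 → E
  i=10: G-G =  0 → A
  i=11: G-T = 13 → N
  i=12: R-U = 23 → X
  i=13: D-A =  3 → D
  i=14: C-K = 18 → S
  i=15: H-D =  4 → E
  i=16: V-V =  0 → A
  i=17: J-W = 13 → N
  i=18: X-A = 23 → X
  i=19: Q-N =  3 → D
  i=20: Q-Y = 18 → S
  i=21: I-E =  4 → E
  i=22: K-K =  0 → A
  i=23: N-A = 13 → N
  i=24: F-I = 23 → X
  i=25: Z-W =  3 → D
  i=26: G-O = 18 → S
  i=27: O-K =  4 → E
  i=28: W-W =  0 → A
  i=29: F-S = 13 → N
  i=30: P-S = 23 → X
  i=31: V-S =  3 → D
  shifts repeat with period 6: XDSEAN

XDSEAN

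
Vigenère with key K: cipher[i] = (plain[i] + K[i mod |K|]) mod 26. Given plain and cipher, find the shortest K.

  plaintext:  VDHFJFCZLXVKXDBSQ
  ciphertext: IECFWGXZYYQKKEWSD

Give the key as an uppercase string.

  i= 0: I-V = 13 → N
  i= 1: E-D =  1 → B
  i= 2: C-H = 21 → V
  i= 3: F-F =  0 → A
  i= 4: W-J = 13 → N
  i= 5: G-F =  1 → B
  i= 6: X-C = 21 → V
  i= 7: Z-Z =  0 → A
  i= 8: Y-L = 13 → N
  i= 9: Y-X =  1 → B
  i=10: Q-V = 21 → V
  i=11: K-K =  0 → A
  i=12: K-X = 13 → N
  i=13: E-D =  1 → B
  i=14: W-B = 21 → V
  i=15: S-S =  0 → A
  i=16: D-Q = 13 → N
  shifts repeat with period 4: NBVA

NBVA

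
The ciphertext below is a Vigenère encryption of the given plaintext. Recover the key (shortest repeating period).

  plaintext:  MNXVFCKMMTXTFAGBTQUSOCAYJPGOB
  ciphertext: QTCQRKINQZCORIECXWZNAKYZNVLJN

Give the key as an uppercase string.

  i= 0: Q-M =  4 → E
  i= 1: T-N =  6 → G
  i= 2: C-X =  5 → F
  i= 3: Q-V = 21 → V
  i= 4: R-F = 12 → M
  i= 5: K-C =  8 → I
  i= 6: I-K = 24 → Y
  i= 7: N-M =  1 → B
  i= 8: Q-M =  4 → E
  i= 9: Z-T =  6 → G
  i=10: C-X =  5 → F
  i=11: O-T = 21 → V
  i=12: R-F = 12 → M
  i=13: I-A =  8 → I
  i=14: E-G = 24 → Y
  i=15: C-B =  1 → B
  i=16: X-T =  4 → E
  i=17: W-Q =  6 → G
  i=18: Z-U =  5 → F
  i=19: N-S = 21 → V
  i=20: A-O = 12 → M
  i=21: K-C =  8 → I
  i=22: Y-A = 24 → Y
  i=23: Z-Y =  1 → B
  i=24: N-J =  4 → E
  i=25: V-P =  6 → G
  i=26: L-G =  5 → F
  i=27: J-O = 21 → V
  i=28: N-B = 12 → M
  shifts repeat with period 8: EGFVMIYB

EGFVMIYB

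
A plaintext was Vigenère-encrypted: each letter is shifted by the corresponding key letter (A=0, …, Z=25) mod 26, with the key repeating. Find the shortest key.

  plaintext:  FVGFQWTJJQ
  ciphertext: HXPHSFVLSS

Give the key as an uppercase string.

CCJ

  i= 0: H-F =  2 → C
  i= 1: X-V =  2 → C
  i= 2: P-G =  9 → J
  i= 3: H-F =  2 → C
  i= 4: S-Q =  2 → C
  i= 5: F-W =  9 → J
  i= 6: V-T =  2 → C
  i= 7: L-J =  2 → C
  i= 8: S-J =  9 → J
  i= 9: S-Q =  2 → C
  shifts repeat with period 3: CCJ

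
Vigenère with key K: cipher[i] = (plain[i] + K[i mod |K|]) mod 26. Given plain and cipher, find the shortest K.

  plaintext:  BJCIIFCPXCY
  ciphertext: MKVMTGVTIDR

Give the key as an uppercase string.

LBTE

  i= 0: M-B = 11 → L
  i= 1: K-J =  1 → B
  i= 2: V-C = 19 → T
  i= 3: M-I =  4 → E
  i= 4: T-I = 11 → L
  i= 5: G-F =  1 → B
  i= 6: V-C = 19 → T
  i= 7: T-P =  4 → E
  i= 8: I-X = 11 → L
  i= 9: D-C =  1 → B
  i=10: R-Y = 19 → T
  shifts repeat with period 4: LBTE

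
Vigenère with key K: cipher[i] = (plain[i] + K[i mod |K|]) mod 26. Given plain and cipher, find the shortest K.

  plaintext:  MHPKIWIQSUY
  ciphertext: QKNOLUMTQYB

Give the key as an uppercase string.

EDY

  i= 0: Q-M =  4 → E
  i= 1: K-H =  3 → D
  i= 2: N-P = 24 → Y
  i= 3: O-K =  4 → E
  i= 4: L-I =  3 → D
  i= 5: U-W = 24 → Y
  i= 6: M-I =  4 → E
  i= 7: T-Q =  3 → D
  i= 8: Q-S = 24 → Y
  i= 9: Y-U =  4 → E
  i=10: B-Y =  3 → D
  shifts repeat with period 3: EDY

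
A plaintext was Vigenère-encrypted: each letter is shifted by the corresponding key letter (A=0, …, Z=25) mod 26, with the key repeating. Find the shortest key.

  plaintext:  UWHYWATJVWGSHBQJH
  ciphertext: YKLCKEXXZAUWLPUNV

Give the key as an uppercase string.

EOE

  i= 0: Y-U =  4 → E
  i= 1: K-W = 14 → O
  i= 2: L-H =  4 → E
  i= 3: C-Y =  4 → E
  i= 4: K-W = 14 → O
  i= 5: E-A =  4 → E
  i= 6: X-T =  4 → E
  i= 7: X-J = 14 → O
  i= 8: Z-V =  4 → E
  i= 9: A-W =  4 → E
  i=10: U-G = 14 → O
  i=11: W-S =  4 → E
  i=12: L-H =  4 → E
  i=13: P-B = 14 → O
  i=14: U-Q =  4 → E
  i=15: N-J =  4 → E
  i=16: V-H = 14 → O
  shifts repeat with period 3: EOE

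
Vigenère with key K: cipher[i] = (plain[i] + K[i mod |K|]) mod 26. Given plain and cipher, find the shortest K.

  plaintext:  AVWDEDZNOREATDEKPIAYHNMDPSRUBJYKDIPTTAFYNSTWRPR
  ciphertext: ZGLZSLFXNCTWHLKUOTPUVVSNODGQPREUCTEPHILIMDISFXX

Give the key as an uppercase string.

  i= 0: Z-A = 25 → Z
  i= 1: G-V = 11 → L
  i= 2: L-W = 15 → P
  i= 3: Z-D = 22 → W
  i= 4: S-E = 14 → O
  i= 5: L-D =  8 → I
  i= 6: F-Z =  6 → G
  i= 7: X-N = 10 → K
  i= 8: N-O = 25 → Z
  i= 9: C-R = 11 → L
  i=10: T-E = 15 → P
  i=11: W-A = 22 → W
  i=12: H-T = 14 → O
  i=13: L-D =  8 → I
  i=14: K-E =  6 → G
  i=15: U-K = 10 → K
  i=16: O-P = 25 → Z
  i=17: T-I = 11 → L
  i=18: P-A = 15 → P
  i=19: U-Y = 22 → W
  i=20: V-H = 14 → O
  i=21: V-N =  8 → I
  i=22: S-M =  6 → G
  i=23: N-D = 10 → K
  i=24: O-P = 25 → Z
  i=25: D-S = 11 → L
  i=26: G-R = 15 → P
  i=27: Q-U = 22 → W
  i=28: P-B = 14 → O
  i=29: R-J =  8 → I
  i=30: E-Y =  6 → G
  i=31: U-K = 10 → K
  i=32: C-D = 25 → Z
  i=33: T-I = 11 → L
  i=34: E-P = 15 → P
  i=35: P-T = 22 → W
  i=36: H-T = 14 → O
  i=37: I-A =  8 → I
  i=38: L-F =  6 → G
  i=39: I-Y = 10 → K
  i=40: M-N = 25 → Z
  i=41: D-S = 11 → L
  i=42: I-T = 15 → P
  i=43: S-W = 22 → W
  i=44: F-R = 14 → O
  i=45: X-P =  8 → I
  i=46: X-R =  6 → G
  shifts repeat with period 8: ZLPWOIGK

ZLPWOIGK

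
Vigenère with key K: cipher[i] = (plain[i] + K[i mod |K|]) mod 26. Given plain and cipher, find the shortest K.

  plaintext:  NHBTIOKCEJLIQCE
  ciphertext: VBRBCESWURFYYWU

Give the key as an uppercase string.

  i= 0: V-N =  8 → I
  i= 1: B-H = 20 → U
  i= 2: R-B = 16 → Q
  i= 3: B-T =  8 → I
  i= 4: C-I = 20 → U
  i= 5: E-O = 16 → Q
  i= 6: S-K =  8 → I
  i= 7: W-C = 20 → U
  i= 8: U-E = 16 → Q
  i= 9: R-J =  8 → I
  i=10: F-L = 20 → U
  i=11: Y-I = 16 → Q
  i=12: Y-Q =  8 → I
  i=13: W-C = 20 → U
  i=14: U-E = 16 → Q
  shifts repeat with period 3: IUQ

IUQ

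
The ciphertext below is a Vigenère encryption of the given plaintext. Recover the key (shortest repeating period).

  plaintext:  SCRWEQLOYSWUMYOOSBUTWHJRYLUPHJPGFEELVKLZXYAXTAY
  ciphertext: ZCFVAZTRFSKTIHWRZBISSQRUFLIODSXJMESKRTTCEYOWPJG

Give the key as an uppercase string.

  i= 0: Z-S =  7 → H
  i= 1: C-C =  0 → A
  i= 2: F-R = 14 → O
  i= 3: V-W = 25 → Z
  i= 4: A-E = 22 → W
  i= 5: Z-Q =  9 → J
  i= 6: T-L =  8 → I
  i= 7: R-O =  3 → D
  i= 8: F-Y =  7 → H
  i= 9: S-S =  0 → A
  i=10: K-W = 14 → O
  i=11: T-U = 25 → Z
  i=12: I-M = 22 → W
  i=13: H-Y =  9 → J
  i=14: W-O =  8 → I
  i=15: R-O =  3 → D
  i=16: Z-S =  7 → H
  i=17: B-B =  0 → A
  i=18: I-U = 14 → O
  i=19: S-T = 25 → Z
  i=20: S-W = 22 → W
  i=21: Q-H =  9 → J
  i=22: R-J =  8 → I
  i=23: U-R =  3 → D
  i=24: F-Y =  7 → H
  i=25: L-L =  0 → A
  i=26: I-U = 14 → O
  i=27: O-P = 25 → Z
  i=28: D-H = 22 → W
  i=29: S-J =  9 → J
  i=30: X-P =  8 → I
  i=31: J-G =  3 → D
  i=32: M-F =  7 → H
  i=33: E-E =  0 → A
  i=34: S-E = 14 → O
  i=35: K-L = 25 → Z
  i=36: R-V = 22 → W
  i=37: T-K =  9 → J
  i=38: T-L =  8 → I
  i=39: C-Z =  3 → D
  i=40: E-X =  7 → H
  i=41: Y-Y =  0 → A
  i=42: O-A = 14 → O
  i=43: W-X = 25 → Z
  i=44: P-T = 22 → W
  i=45: J-A =  9 → J
  i=46: G-Y =  8 → I
  shifts repeat with period 8: HAOZWJID

HAOZWJID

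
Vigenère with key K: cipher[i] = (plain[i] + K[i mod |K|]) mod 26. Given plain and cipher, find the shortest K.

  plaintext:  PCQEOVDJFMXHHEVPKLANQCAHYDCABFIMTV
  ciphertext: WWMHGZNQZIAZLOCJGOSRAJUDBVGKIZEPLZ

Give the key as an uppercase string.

  i= 0: W-P =  7 → H
  i= 1: W-C = 20 → U
  i= 2: M-Q = 22 → W
  i= 3: H-E =  3 → D
  i= 4: G-O = 18 → S
  i= 5: Z-V =  4 → E
  i= 6: N-D = 10 → K
  i= 7: Q-J =  7 → H
  i= 8: Z-F = 20 → U
  i= 9: I-M = 22 → W
  i=10: A-X =  3 → D
  i=11: Z-H = 18 → S
  i=12: L-H =  4 → E
  i=13: O-E = 10 → K
  i=14: C-V =  7 → H
  i=15: J-P = 20 → U
  i=16: G-K = 22 → W
  i=17: O-L =  3 → D
  i=18: S-A = 18 → S
  i=19: R-N =  4 → E
  i=20: A-Q = 10 → K
  i=21: J-C =  7 → H
  i=22: U-A = 20 → U
  i=23: D-H = 22 → W
  i=24: B-Y =  3 → D
  i=25: V-D = 18 → S
  i=26: G-C =  4 → E
  i=27: K-A = 10 → K
  i=28: I-B =  7 → H
  i=29: Z-F = 20 → U
  i=30: E-I = 22 → W
  i=31: P-M =  3 → D
  i=32: L-T = 18 → S
  i=33: Z-V =  4 → E
  shifts repeat with period 7: HUWDSEK

HUWDSEK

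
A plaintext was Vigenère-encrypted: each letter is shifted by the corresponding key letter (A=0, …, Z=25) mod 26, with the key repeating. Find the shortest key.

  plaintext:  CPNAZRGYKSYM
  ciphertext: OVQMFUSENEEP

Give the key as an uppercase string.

MGD

  i= 0: O-C = 12 → M
  i= 1: V-P =  6 → G
  i= 2: Q-N =  3 → D
  i= 3: M-A = 12 → M
  i= 4: F-Z =  6 → G
  i= 5: U-R =  3 → D
  i= 6: S-G = 12 → M
  i= 7: E-Y =  6 → G
  i= 8: N-K =  3 → D
  i= 9: E-S = 12 → M
  i=10: E-Y =  6 → G
  i=11: P-M =  3 → D
  shifts repeat with period 3: MGD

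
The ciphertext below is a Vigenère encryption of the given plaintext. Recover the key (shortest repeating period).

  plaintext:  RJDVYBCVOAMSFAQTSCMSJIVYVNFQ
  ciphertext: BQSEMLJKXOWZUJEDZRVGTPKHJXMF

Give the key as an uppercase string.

  i= 0: B-R = 10 → K
  i= 1: Q-J =  7 → H
  i= 2: S-D = 15 → P
  i= 3: E-V =  9 → J
  i= 4: M-Y = 14 → O
  i= 5: L-B = 10 → K
  i= 6: J-C =  7 → H
  i= 7: K-V = 15 → P
  i= 8: X-O =  9 → J
  i= 9: O-A = 14 → O
  i=10: W-M = 10 → K
  i=11: Z-S =  7 → H
  i=12: U-F = 15 → P
  i=13: J-A =  9 → J
  i=14: E-Q = 14 → O
  i=15: D-T = 10 → K
  i=16: Z-S =  7 → H
  i=17: R-C = 15 → P
  i=18: V-M =  9 → J
  i=19: G-S = 14 → O
  i=20: T-J = 10 → K
  i=21: P-I =  7 → H
  i=22: K-V = 15 → P
  i=23: H-Y =  9 → J
  i=24: J-V = 14 → O
  i=25: X-N = 10 → K
  i=26: M-F =  7 → H
  i=27: F-Q = 15 → P
  shifts repeat with period 5: KHPJO

KHPJO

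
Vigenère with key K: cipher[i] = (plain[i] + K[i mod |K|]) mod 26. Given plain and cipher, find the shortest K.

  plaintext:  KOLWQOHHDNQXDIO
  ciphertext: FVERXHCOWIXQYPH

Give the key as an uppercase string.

  i= 0: F-K = 21 → V
  i= 1: V-O =  7 → H
  i= 2: E-L = 19 → T
  i= 3: R-W = 21 → V
  i= 4: X-Q =  7 → H
  i= 5: H-O = 19 → T
  i= 6: C-H = 21 → V
  i= 7: O-H =  7 → H
  i= 8: W-D = 19 → T
  i= 9: I-N = 21 → V
  i=10: X-Q =  7 → H
  i=11: Q-X = 19 → T
  i=12: Y-D = 21 → V
  i=13: P-I =  7 → H
  i=14: H-O = 19 → T
  shifts repeat with period 3: VHT

VHT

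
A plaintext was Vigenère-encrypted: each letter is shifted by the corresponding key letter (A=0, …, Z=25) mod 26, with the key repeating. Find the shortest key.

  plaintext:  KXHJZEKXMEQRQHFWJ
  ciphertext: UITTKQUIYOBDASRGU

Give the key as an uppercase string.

  i= 0: U-K = 10 → K
  i= 1: I-X = 11 → L
  i= 2: T-H = 12 → M
  i= 3: T-J = 10 → K
  i= 4: K-Z = 11 → L
  i= 5: Q-E = 12 → M
  i= 6: U-K = 10 → K
  i= 7: I-X = 11 → L
  i= 8: Y-M = 12 → M
  i= 9: O-E = 10 → K
  i=10: B-Q = 11 → L
  i=11: D-R = 12 → M
  i=12: A-Q = 10 → K
  i=13: S-H = 11 → L
  i=14: R-F = 12 → M
  i=15: G-W = 10 → K
  i=16: U-J = 11 → L
  shifts repeat with period 3: KLM

KLM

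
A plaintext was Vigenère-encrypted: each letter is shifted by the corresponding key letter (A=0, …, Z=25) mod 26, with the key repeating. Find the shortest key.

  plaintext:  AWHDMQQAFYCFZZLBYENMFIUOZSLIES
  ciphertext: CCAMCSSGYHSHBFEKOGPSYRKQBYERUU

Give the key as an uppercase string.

CGTJQC

  i= 0: C-A =  2 → C
  i= 1: C-W =  6 → G
  i= 2: A-H = 19 → T
  i= 3: M-D =  9 → J
  i= 4: C-M = 16 → Q
  i= 5: S-Q =  2 → C
  i= 6: S-Q =  2 → C
  i= 7: G-A =  6 → G
  i= 8: Y-F = 19 → T
  i= 9: H-Y =  9 → J
  i=10: S-C = 16 → Q
  i=11: H-F =  2 → C
  i=12: B-Z =  2 → C
  i=13: F-Z =  6 → G
  i=14: E-L = 19 → T
  i=15: K-B =  9 → J
  i=16: O-Y = 16 → Q
  i=17: G-E =  2 → C
  i=18: P-N =  2 → C
  i=19: S-M =  6 → G
  i=20: Y-F = 19 → T
  i=21: R-I =  9 → J
  i=22: K-U = 16 → Q
  i=23: Q-O =  2 → C
  i=24: B-Z =  2 → C
  i=25: Y-S =  6 → G
  i=26: E-L = 19 → T
  i=27: R-I =  9 → J
  i=28: U-E = 16 → Q
  i=29: U-S =  2 → C
  shifts repeat with period 6: CGTJQC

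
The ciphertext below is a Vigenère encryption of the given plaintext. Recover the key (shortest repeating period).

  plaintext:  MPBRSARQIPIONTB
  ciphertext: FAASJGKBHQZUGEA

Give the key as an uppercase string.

  i= 0: F-M = 19 → T
  i= 1: A-P = 11 → L
  i= 2: A-B = 25 → Z
  i= 3: S-R =  1 → B
  i= 4: J-S = 17 → R
  i= 5: G-A =  6 → G
  i= 6: K-R = 19 → T
  i= 7: B-Q = 11 → L
  i= 8: H-I = 25 → Z
  i= 9: Q-P =  1 → B
  i=10: Z-I = 17 → R
  i=11: U-O =  6 → G
  i=12: G-N = 19 → T
  i=13: E-T = 11 → L
  i=14: A-B = 25 → Z
  shifts repeat with period 6: TLZBRG

TLZBRG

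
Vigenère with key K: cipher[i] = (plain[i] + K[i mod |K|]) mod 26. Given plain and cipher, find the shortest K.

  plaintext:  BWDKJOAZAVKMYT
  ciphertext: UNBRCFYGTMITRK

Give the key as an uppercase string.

  i= 0: U-B = 19 → T
  i= 1: N-W = 17 → R
  i= 2: B-D = 24 → Y
  i= 3: R-K =  7 → H
  i= 4: C-J = 19 → T
  i= 5: F-O = 17 → R
  i= 6: Y-A = 24 → Y
  i= 7: G-Z =  7 → H
  i= 8: T-A = 19 → T
  i= 9: M-V = 17 → R
  i=10: I-K = 24 → Y
  i=11: T-M =  7 → H
  i=12: R-Y = 19 → T
  i=13: K-T = 17 → R
  shifts repeat with period 4: TRYH

TRYH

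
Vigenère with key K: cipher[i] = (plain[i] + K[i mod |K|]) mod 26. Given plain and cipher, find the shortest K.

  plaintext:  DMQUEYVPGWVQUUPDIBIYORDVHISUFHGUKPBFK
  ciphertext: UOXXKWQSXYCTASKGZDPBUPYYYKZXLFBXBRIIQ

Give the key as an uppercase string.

  i= 0: U-D = 17 → R
  i= 1: O-M =  2 → C
  i= 2: X-Q =  7 → H
  i= 3: X-U =  3 → D
  i= 4: K-E =  6 → G
  i= 5: W-Y = 24 → Y
  i= 6: Q-V = 21 → V
  i= 7: S-P =  3 → D
  i= 8: X-G = 17 → R
  i= 9: Y-W =  2 → C
  i=10: C-V =  7 → H
  i=11: T-Q =  3 → D
  i=12: A-U =  6 → G
  i=13: S-U = 24 → Y
  i=14: K-P = 21 → V
  i=15: G-D =  3 → D
  i=16: Z-I = 17 → R
  i=17: D-B =  2 → C
  i=18: P-I =  7 → H
  i=19: B-Y =  3 → D
  i=20: U-O =  6 → G
  i=21: P-R = 24 → Y
  i=22: Y-D = 21 → V
  i=23: Y-V =  3 → D
  i=24: Y-H = 17 → R
  i=25: K-I =  2 → C
  i=26: Z-S =  7 → H
  i=27: X-U =  3 → D
  i=28: L-F =  6 → G
  i=29: F-H = 24 → Y
  i=30: B-G = 21 → V
  i=31: X-U =  3 → D
  i=32: B-K = 17 → R
  i=33: R-P =  2 → C
  i=34: I-B =  7 → H
  i=35: I-F =  3 → D
  i=36: Q-K =  6 → G
  shifts repeat with period 8: RCHDGYVD

RCHDGYVD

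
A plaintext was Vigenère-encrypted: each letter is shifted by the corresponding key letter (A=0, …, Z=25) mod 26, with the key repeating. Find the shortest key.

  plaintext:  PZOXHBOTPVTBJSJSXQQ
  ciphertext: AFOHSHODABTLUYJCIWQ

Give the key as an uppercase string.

LGAK

  i= 0: A-P = 11 → L
  i= 1: F-Z =  6 → G
  i= 2: O-O =  0 → A
  i= 3: H-X = 10 → K
  i= 4: S-H = 11 → L
  i= 5: H-B =  6 → G
  i= 6: O-O =  0 → A
  i= 7: D-T = 10 → K
  i= 8: A-P = 11 → L
  i= 9: B-V =  6 → G
  i=10: T-T =  0 → A
  i=11: L-B = 10 → K
  i=12: U-J = 11 → L
  i=13: Y-S =  6 → G
  i=14: J-J =  0 → A
  i=15: C-S = 10 → K
  i=16: I-X = 11 → L
  i=17: W-Q =  6 → G
  i=18: Q-Q =  0 → A
  shifts repeat with period 4: LGAK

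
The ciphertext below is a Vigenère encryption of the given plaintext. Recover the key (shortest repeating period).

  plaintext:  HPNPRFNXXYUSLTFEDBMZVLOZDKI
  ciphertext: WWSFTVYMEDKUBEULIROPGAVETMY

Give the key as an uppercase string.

PHFQCQL

  i= 0: W-H = 15 → P
  i= 1: W-P =  7 → H
  i= 2: S-N =  5 → F
  i= 3: F-P = 16 → Q
  i= 4: T-R =  2 → C
  i= 5: V-F = 16 → Q
  i= 6: Y-N = 11 → L
  i= 7: M-X = 15 → P
  i= 8: E-X =  7 → H
  i= 9: D-Y =  5 → F
  i=10: K-U = 16 → Q
  i=11: U-S =  2 → C
  i=12: B-L = 16 → Q
  i=13: E-T = 11 → L
  i=14: U-F = 15 → P
  i=15: L-E =  7 → H
  i=16: I-D =  5 → F
  i=17: R-B = 16 → Q
  i=18: O-M =  2 → C
  i=19: P-Z = 16 → Q
  i=20: G-V = 11 → L
  i=21: A-L = 15 → P
  i=22: V-O =  7 → H
  i=23: E-Z =  5 → F
  i=24: T-D = 16 → Q
  i=25: M-K =  2 → C
  i=26: Y-I = 16 → Q
  shifts repeat with period 7: PHFQCQL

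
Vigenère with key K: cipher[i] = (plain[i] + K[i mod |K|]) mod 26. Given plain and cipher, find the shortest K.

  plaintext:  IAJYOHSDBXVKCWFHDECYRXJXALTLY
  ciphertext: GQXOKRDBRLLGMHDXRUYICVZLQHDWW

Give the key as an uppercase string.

YQOQWKL

  i= 0: G-I = 24 → Y
  i= 1: Q-A = 16 → Q
  i= 2: X-J = 14 → O
  i= 3: O-Y = 16 → Q
  i= 4: K-O = 22 → W
  i= 5: R-H = 10 → K
  i= 6: D-S = 11 → L
  i= 7: B-D = 24 → Y
  i= 8: R-B = 16 → Q
  i= 9: L-X = 14 → O
  i=10: L-V = 16 → Q
  i=11: G-K = 22 → W
  i=12: M-C = 10 → K
  i=13: H-W = 11 → L
  i=14: D-F = 24 → Y
  i=15: X-H = 16 → Q
  i=16: R-D = 14 → O
  i=17: U-E = 16 → Q
  i=18: Y-C = 22 → W
  i=19: I-Y = 10 → K
  i=20: C-R = 11 → L
  i=21: V-X = 24 → Y
  i=22: Z-J = 16 → Q
  i=23: L-X = 14 → O
  i=24: Q-A = 16 → Q
  i=25: H-L = 22 → W
  i=26: D-T = 10 → K
  i=27: W-L = 11 → L
  i=28: W-Y = 24 → Y
  shifts repeat with period 7: YQOQWKL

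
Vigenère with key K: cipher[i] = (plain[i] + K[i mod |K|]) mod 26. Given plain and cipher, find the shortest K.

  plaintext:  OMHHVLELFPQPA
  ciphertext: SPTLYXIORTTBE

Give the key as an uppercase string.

  i= 0: S-O =  4 → E
  i= 1: P-M =  3 → D
  i= 2: T-H = 12 → M
  i= 3: L-H =  4 → E
  i= 4: Y-V =  3 → D
  i= 5: X-L = 12 → M
  i= 6: I-E =  4 → E
  i= 7: O-L =  3 → D
  i= 8: R-F = 12 → M
  i= 9: T-P =  4 → E
  i=10: T-Q =  3 → D
  i=11: B-P = 12 → M
  i=12: E-A =  4 → E
  shifts repeat with period 3: EDM

EDM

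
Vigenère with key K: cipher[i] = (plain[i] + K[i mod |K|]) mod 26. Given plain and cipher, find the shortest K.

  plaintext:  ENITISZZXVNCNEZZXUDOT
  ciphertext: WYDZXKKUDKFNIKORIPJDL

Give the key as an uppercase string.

SLVGP

  i= 0: W-E = 18 → S
  i= 1: Y-N = 11 → L
  i= 2: D-I = 21 → V
  i= 3: Z-T =  6 → G
  i= 4: X-I = 15 → P
  i= 5: K-S = 18 → S
  i= 6: K-Z = 11 → L
  i= 7: U-Z = 21 → V
  i= 8: D-X =  6 → G
  i= 9: K-V = 15 → P
  i=10: F-N = 18 → S
  i=11: N-C = 11 → L
  i=12: I-N = 21 → V
  i=13: K-E =  6 → G
  i=14: O-Z = 15 → P
  i=15: R-Z = 18 → S
  i=16: I-X = 11 → L
  i=17: P-U = 21 → V
  i=18: J-D =  6 → G
  i=19: D-O = 15 → P
  i=20: L-T = 18 → S
  shifts repeat with period 5: SLVGP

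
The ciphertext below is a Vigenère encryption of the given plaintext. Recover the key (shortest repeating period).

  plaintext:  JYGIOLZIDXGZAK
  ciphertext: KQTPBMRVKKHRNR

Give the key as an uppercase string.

  i= 0: K-J =  1 → B
  i= 1: Q-Y = 18 → S
  i= 2: T-G = 13 → N
  i= 3: P-I =  7 → H
  i= 4: B-O = 13 → N
  i= 5: M-L =  1 → B
  i= 6: R-Z = 18 → S
  i= 7: V-I = 13 → N
  i= 8: K-D =  7 → H
  i= 9: K-X = 13 → N
  i=10: H-G =  1 → B
  i=11: R-Z = 18 → S
  i=12: N-A = 13 → N
  i=13: R-K =  7 → H
  shifts repeat with period 5: BSNHN

BSNHN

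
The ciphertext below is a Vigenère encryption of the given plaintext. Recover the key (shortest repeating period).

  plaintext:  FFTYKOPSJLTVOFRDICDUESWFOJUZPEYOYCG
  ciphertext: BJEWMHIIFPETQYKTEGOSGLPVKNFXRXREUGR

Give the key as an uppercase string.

WELYCTTQ

  i= 0: B-F = 22 → W
  i= 1: J-F =  4 → E
  i= 2: E-T = 11 → L
  i= 3: W-Y = 24 → Y
  i= 4: M-K =  2 → C
  i= 5: H-O = 19 → T
  i= 6: I-P = 19 → T
  i= 7: I-S = 16 → Q
  i= 8: F-J = 22 → W
  i= 9: P-L =  4 → E
  i=10: E-T = 11 → L
  i=11: T-V = 24 → Y
  i=12: Q-O =  2 → C
  i=13: Y-F = 19 → T
  i=14: K-R = 19 → T
  i=15: T-D = 16 → Q
  i=16: E-I = 22 → W
  i=17: G-C =  4 → E
  i=18: O-D = 11 → L
  i=19: S-U = 24 → Y
  i=20: G-E =  2 → C
  i=21: L-S = 19 → T
  i=22: P-W = 19 → T
  i=23: V-F = 16 → Q
  i=24: K-O = 22 → W
  i=25: N-J =  4 → E
  i=26: F-U = 11 → L
  i=27: X-Z = 24 → Y
  i=28: R-P =  2 → C
  i=29: X-E = 19 → T
  i=30: R-Y = 19 → T
  i=31: E-O = 16 → Q
  i=32: U-Y = 22 → W
  i=33: G-C =  4 → E
  i=34: R-G = 11 → L
  shifts repeat with period 8: WELYCTTQ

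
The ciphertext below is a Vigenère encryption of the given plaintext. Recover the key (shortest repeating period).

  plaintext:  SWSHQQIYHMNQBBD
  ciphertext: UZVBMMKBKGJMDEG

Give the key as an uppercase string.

  i= 0: U-S =  2 → C
  i= 1: Z-W =  3 → D
  i= 2: V-S =  3 → D
  i= 3: B-H = 20 → U
  i= 4: M-Q = 22 → W
  i= 5: M-Q = 22 → W
  i= 6: K-I =  2 → C
  i= 7: B-Y =  3 → D
  i= 8: K-H =  3 → D
  i= 9: G-M = 20 → U
  i=10: J-N = 22 → W
  i=11: M-Q = 22 → W
  i=12: D-B =  2 → C
  i=13: E-B =  3 → D
  i=14: G-D =  3 → D
  shifts repeat with period 6: CDDUWW

CDDUWW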